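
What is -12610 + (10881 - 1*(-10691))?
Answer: 8962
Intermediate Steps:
-12610 + (10881 - 1*(-10691)) = -12610 + (10881 + 10691) = -12610 + 21572 = 8962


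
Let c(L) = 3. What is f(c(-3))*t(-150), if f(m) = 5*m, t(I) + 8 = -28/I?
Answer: -586/5 ≈ -117.20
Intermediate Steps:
t(I) = -8 - 28/I
f(c(-3))*t(-150) = (5*3)*(-8 - 28/(-150)) = 15*(-8 - 28*(-1/150)) = 15*(-8 + 14/75) = 15*(-586/75) = -586/5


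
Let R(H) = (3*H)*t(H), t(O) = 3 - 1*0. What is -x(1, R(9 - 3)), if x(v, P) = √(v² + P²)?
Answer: -√2917 ≈ -54.009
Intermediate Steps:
t(O) = 3 (t(O) = 3 + 0 = 3)
R(H) = 9*H (R(H) = (3*H)*3 = 9*H)
x(v, P) = √(P² + v²)
-x(1, R(9 - 3)) = -√((9*(9 - 3))² + 1²) = -√((9*6)² + 1) = -√(54² + 1) = -√(2916 + 1) = -√2917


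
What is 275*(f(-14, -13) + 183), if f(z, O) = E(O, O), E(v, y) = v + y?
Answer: 43175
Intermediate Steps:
f(z, O) = 2*O (f(z, O) = O + O = 2*O)
275*(f(-14, -13) + 183) = 275*(2*(-13) + 183) = 275*(-26 + 183) = 275*157 = 43175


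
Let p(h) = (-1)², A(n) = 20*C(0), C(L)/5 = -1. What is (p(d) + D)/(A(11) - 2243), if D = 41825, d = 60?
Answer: -13942/781 ≈ -17.851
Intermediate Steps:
C(L) = -5 (C(L) = 5*(-1) = -5)
A(n) = -100 (A(n) = 20*(-5) = -100)
p(h) = 1
(p(d) + D)/(A(11) - 2243) = (1 + 41825)/(-100 - 2243) = 41826/(-2343) = 41826*(-1/2343) = -13942/781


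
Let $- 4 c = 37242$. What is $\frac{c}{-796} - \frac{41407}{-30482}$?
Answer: $\frac{316762633}{24263672} \approx 13.055$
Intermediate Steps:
$c = - \frac{18621}{2}$ ($c = \left(- \frac{1}{4}\right) 37242 = - \frac{18621}{2} \approx -9310.5$)
$\frac{c}{-796} - \frac{41407}{-30482} = - \frac{18621}{2 \left(-796\right)} - \frac{41407}{-30482} = \left(- \frac{18621}{2}\right) \left(- \frac{1}{796}\right) - - \frac{41407}{30482} = \frac{18621}{1592} + \frac{41407}{30482} = \frac{316762633}{24263672}$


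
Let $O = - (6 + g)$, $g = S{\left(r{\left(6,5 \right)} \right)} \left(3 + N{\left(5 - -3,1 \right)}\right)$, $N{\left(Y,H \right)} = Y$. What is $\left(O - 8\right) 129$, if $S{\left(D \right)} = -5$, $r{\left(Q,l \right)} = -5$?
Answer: $5289$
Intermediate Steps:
$g = -55$ ($g = - 5 \left(3 + \left(5 - -3\right)\right) = - 5 \left(3 + \left(5 + 3\right)\right) = - 5 \left(3 + 8\right) = \left(-5\right) 11 = -55$)
$O = 49$ ($O = - (6 - 55) = \left(-1\right) \left(-49\right) = 49$)
$\left(O - 8\right) 129 = \left(49 - 8\right) 129 = 41 \cdot 129 = 5289$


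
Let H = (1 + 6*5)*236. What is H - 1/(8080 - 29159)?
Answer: 154213965/21079 ≈ 7316.0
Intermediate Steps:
H = 7316 (H = (1 + 30)*236 = 31*236 = 7316)
H - 1/(8080 - 29159) = 7316 - 1/(8080 - 29159) = 7316 - 1/(-21079) = 7316 - 1*(-1/21079) = 7316 + 1/21079 = 154213965/21079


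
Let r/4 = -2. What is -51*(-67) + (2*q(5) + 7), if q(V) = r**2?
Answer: 3552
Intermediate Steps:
r = -8 (r = 4*(-2) = -8)
q(V) = 64 (q(V) = (-8)**2 = 64)
-51*(-67) + (2*q(5) + 7) = -51*(-67) + (2*64 + 7) = 3417 + (128 + 7) = 3417 + 135 = 3552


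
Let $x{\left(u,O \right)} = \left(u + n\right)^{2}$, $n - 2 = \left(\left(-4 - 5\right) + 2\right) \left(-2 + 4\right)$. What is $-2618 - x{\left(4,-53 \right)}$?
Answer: $-2682$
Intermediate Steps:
$n = -12$ ($n = 2 + \left(\left(-4 - 5\right) + 2\right) \left(-2 + 4\right) = 2 + \left(\left(-4 - 5\right) + 2\right) 2 = 2 + \left(-9 + 2\right) 2 = 2 - 14 = -12$)
$x{\left(u,O \right)} = \left(-12 + u\right)^{2}$ ($x{\left(u,O \right)} = \left(u - 12\right)^{2} = \left(-12 + u\right)^{2}$)
$-2618 - x{\left(4,-53 \right)} = -2618 - \left(-12 + 4\right)^{2} = -2618 - \left(-8\right)^{2} = -2618 - 64 = -2682$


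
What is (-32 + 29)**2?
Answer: 9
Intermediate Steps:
(-32 + 29)**2 = (-3)**2 = 9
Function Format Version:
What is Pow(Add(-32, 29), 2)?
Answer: 9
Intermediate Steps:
Pow(Add(-32, 29), 2) = Pow(-3, 2) = 9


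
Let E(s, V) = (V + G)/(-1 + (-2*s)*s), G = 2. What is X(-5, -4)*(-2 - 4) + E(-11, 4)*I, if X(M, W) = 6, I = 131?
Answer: -3178/81 ≈ -39.235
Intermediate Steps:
E(s, V) = (2 + V)/(-1 - 2*s²) (E(s, V) = (V + 2)/(-1 + (-2*s)*s) = (2 + V)/(-1 - 2*s²))
X(-5, -4)*(-2 - 4) + E(-11, 4)*I = 6*(-2 - 4) + ((-2 - 1*4)/(1 + 2*(-11)²))*131 = 6*(-6) + ((-2 - 4)/(1 + 2*121))*131 = -36 + (-6/(1 + 242))*131 = -36 + (-6/243)*131 = -36 + ((1/243)*(-6))*131 = -36 - 2/81*131 = -36 - 262/81 = -3178/81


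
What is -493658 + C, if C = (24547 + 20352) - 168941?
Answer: -617700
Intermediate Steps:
C = -124042 (C = 44899 - 168941 = -124042)
-493658 + C = -493658 - 124042 = -617700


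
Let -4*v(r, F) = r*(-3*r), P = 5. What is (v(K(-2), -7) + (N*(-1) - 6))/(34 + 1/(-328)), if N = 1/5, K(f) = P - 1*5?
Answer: -10168/55755 ≈ -0.18237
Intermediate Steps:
K(f) = 0 (K(f) = 5 - 1*5 = 5 - 5 = 0)
v(r, F) = 3*r²/4 (v(r, F) = -r*(-3*r)/4 = -(-3)*r²/4 = 3*r²/4)
N = ⅕ ≈ 0.20000
(v(K(-2), -7) + (N*(-1) - 6))/(34 + 1/(-328)) = ((¾)*0² + ((⅕)*(-1) - 6))/(34 + 1/(-328)) = ((¾)*0 + (-⅕ - 6))/(34 - 1/328) = (0 - 31/5)/(11151/328) = -31/5*328/11151 = -10168/55755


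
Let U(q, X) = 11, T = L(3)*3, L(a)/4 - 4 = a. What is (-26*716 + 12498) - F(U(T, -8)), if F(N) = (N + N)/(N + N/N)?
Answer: -36719/6 ≈ -6119.8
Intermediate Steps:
L(a) = 16 + 4*a
T = 84 (T = (16 + 4*3)*3 = (16 + 12)*3 = 28*3 = 84)
F(N) = 2*N/(1 + N) (F(N) = (2*N)/(N + 1) = (2*N)/(1 + N) = 2*N/(1 + N))
(-26*716 + 12498) - F(U(T, -8)) = (-26*716 + 12498) - 2*11/(1 + 11) = (-18616 + 12498) - 2*11/12 = -6118 - 2*11/12 = -6118 - 1*11/6 = -6118 - 11/6 = -36719/6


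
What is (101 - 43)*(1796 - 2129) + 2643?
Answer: -16671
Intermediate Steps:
(101 - 43)*(1796 - 2129) + 2643 = 58*(-333) + 2643 = -19314 + 2643 = -16671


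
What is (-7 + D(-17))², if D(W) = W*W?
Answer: 79524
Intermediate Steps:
D(W) = W²
(-7 + D(-17))² = (-7 + (-17)²)² = (-7 + 289)² = 282² = 79524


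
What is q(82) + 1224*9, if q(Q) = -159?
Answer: 10857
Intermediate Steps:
q(82) + 1224*9 = -159 + 1224*9 = -159 + 11016 = 10857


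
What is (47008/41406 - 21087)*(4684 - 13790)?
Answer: 3975139222642/20703 ≈ 1.9201e+8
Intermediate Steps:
(47008/41406 - 21087)*(4684 - 13790) = (47008*(1/41406) - 21087)*(-9106) = (23504/20703 - 21087)*(-9106) = -436540657/20703*(-9106) = 3975139222642/20703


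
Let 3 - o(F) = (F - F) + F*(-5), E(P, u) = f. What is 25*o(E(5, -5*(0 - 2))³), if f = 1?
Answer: 200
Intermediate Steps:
E(P, u) = 1
o(F) = 3 + 5*F (o(F) = 3 - ((F - F) + F*(-5)) = 3 - (0 - 5*F) = 3 - (-5)*F = 3 + 5*F)
25*o(E(5, -5*(0 - 2))³) = 25*(3 + 5*1³) = 25*(3 + 5*1) = 25*(3 + 5) = 25*8 = 200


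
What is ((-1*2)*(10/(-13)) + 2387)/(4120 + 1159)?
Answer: 31051/68627 ≈ 0.45246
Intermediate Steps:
((-1*2)*(10/(-13)) + 2387)/(4120 + 1159) = (-20*(-1)/13 + 2387)/5279 = (-2*(-10/13) + 2387)*(1/5279) = (20/13 + 2387)*(1/5279) = (31051/13)*(1/5279) = 31051/68627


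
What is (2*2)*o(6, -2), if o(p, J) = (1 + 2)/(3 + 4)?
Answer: 12/7 ≈ 1.7143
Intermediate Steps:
o(p, J) = 3/7
(2*2)*o(6, -2) = (2*2)*(3/7) = 4*(3/7) = 12/7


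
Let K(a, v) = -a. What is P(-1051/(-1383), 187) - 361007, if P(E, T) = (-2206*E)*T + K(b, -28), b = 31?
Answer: -932876176/1383 ≈ -6.7453e+5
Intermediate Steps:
P(E, T) = -31 - 2206*E*T (P(E, T) = (-2206*E)*T - 1*31 = -2206*E*T - 31 = -31 - 2206*E*T)
P(-1051/(-1383), 187) - 361007 = (-31 - 2206*(-1051/(-1383))*187) - 361007 = (-31 - 2206*(-1051*(-1/1383))*187) - 361007 = (-31 - 2206*1051/1383*187) - 361007 = (-31 - 433560622/1383) - 361007 = -433603495/1383 - 361007 = -932876176/1383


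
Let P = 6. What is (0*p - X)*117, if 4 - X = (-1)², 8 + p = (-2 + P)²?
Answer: -351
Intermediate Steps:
p = 8 (p = -8 + (-2 + 6)² = -8 + 4² = -8 + 16 = 8)
X = 3 (X = 4 - 1*(-1)² = 4 - 1*1 = 4 - 1 = 3)
(0*p - X)*117 = (0*8 - 1*3)*117 = (0 - 3)*117 = -3*117 = -351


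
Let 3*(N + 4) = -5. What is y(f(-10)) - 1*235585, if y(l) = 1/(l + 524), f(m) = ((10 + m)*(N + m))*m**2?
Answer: -123446539/524 ≈ -2.3559e+5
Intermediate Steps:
N = -17/3 (N = -4 + (1/3)*(-5) = -4 - 5/3 = -17/3 ≈ -5.6667)
f(m) = m**2*(10 + m)*(-17/3 + m) (f(m) = ((10 + m)*(-17/3 + m))*m**2 = m**2*(10 + m)*(-17/3 + m))
y(l) = 1/(524 + l)
y(f(-10)) - 1*235585 = 1/(524 + (1/3)*(-10)**2*(-170 + 3*(-10)**2 + 13*(-10))) - 1*235585 = 1/(524 + (1/3)*100*(-170 + 3*100 - 130)) - 235585 = 1/(524 + (1/3)*100*(-170 + 300 - 130)) - 235585 = 1/(524 + (1/3)*100*0) - 235585 = 1/(524 + 0) - 235585 = 1/524 - 235585 = -123446539/524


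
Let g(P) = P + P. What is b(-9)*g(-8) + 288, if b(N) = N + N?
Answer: 576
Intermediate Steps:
g(P) = 2*P
b(N) = 2*N
b(-9)*g(-8) + 288 = (2*(-9))*(2*(-8)) + 288 = -18*(-16) + 288 = 288 + 288 = 576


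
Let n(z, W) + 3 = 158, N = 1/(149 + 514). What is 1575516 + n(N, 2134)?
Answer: 1575671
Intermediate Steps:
N = 1/663 ≈ 0.0015083
n(z, W) = 155 (n(z, W) = -3 + 158 = 155)
1575516 + n(N, 2134) = 1575516 + 155 = 1575671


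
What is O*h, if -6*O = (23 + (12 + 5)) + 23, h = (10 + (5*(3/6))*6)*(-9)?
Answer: 4725/2 ≈ 2362.5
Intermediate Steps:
h = -225 (h = (10 + (5*(3*(⅙)))*6)*(-9) = (10 + (5*(½))*6)*(-9) = (10 + (5/2)*6)*(-9) = (10 + 15)*(-9) = 25*(-9) = -225)
O = -21/2 (O = -((23 + (12 + 5)) + 23)/6 = -((23 + 17) + 23)/6 = -(40 + 23)/6 = -⅙*63 = -21/2 ≈ -10.500)
O*h = -21/2*(-225) = 4725/2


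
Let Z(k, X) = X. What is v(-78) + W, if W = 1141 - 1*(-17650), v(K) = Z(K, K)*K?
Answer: 24875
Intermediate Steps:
v(K) = K**2 (v(K) = K*K = K**2)
W = 18791 (W = 1141 + 17650 = 18791)
v(-78) + W = (-78)**2 + 18791 = 6084 + 18791 = 24875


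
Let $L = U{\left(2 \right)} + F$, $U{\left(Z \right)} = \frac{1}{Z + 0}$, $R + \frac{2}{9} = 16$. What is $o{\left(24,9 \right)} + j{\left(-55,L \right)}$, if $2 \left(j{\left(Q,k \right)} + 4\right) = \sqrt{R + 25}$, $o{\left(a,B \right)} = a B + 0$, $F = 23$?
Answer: $212 + \frac{\sqrt{367}}{6} \approx 215.19$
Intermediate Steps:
$R = \frac{142}{9}$ ($R = - \frac{2}{9} + 16 = \frac{142}{9} \approx 15.778$)
$U{\left(Z \right)} = \frac{1}{Z}$
$o{\left(a,B \right)} = B a$ ($o{\left(a,B \right)} = B a + 0 = B a$)
$L = \frac{47}{2}$ ($L = \frac{1}{2} + 23 = \frac{47}{2} \approx 23.5$)
$j{\left(Q,k \right)} = -4 + \frac{\sqrt{367}}{6}$ ($j{\left(Q,k \right)} = -4 + \frac{\sqrt{\frac{142}{9} + 25}}{2} = -4 + \frac{\sqrt{\frac{367}{9}}}{2} = -4 + \frac{\frac{1}{3} \sqrt{367}}{2} = -4 + \frac{\sqrt{367}}{6}$)
$o{\left(24,9 \right)} + j{\left(-55,L \right)} = 9 \cdot 24 - \left(4 - \frac{\sqrt{367}}{6}\right) = 216 - \left(4 - \frac{\sqrt{367}}{6}\right) = 212 + \frac{\sqrt{367}}{6}$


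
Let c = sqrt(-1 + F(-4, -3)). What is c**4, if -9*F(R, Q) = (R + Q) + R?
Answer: 4/81 ≈ 0.049383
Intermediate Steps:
F(R, Q) = -2*R/9 - Q/9 (F(R, Q) = -((R + Q) + R)/9 = -((Q + R) + R)/9 = -(Q + 2*R)/9 = -2*R/9 - Q/9)
c = sqrt(2)/3 (c = sqrt(-1 + (-2/9*(-4) - 1/9*(-3))) = sqrt(-1 + (8/9 + 1/3)) = sqrt(-1 + 11/9) = sqrt(2/9) = sqrt(2)/3 ≈ 0.47140)
c**4 = (sqrt(2)/3)**4 = 4/81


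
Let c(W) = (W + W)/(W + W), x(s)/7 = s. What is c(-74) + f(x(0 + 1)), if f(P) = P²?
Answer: 50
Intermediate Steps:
x(s) = 7*s
c(W) = 1 (c(W) = (2*W)/((2*W)) = (2*W)*(1/(2*W)) = 1)
c(-74) + f(x(0 + 1)) = 1 + (7*(0 + 1))² = 1 + (7*1)² = 1 + 7² = 1 + 49 = 50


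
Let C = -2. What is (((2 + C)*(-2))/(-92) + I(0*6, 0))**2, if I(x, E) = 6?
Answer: 36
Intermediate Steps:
(((2 + C)*(-2))/(-92) + I(0*6, 0))**2 = (((2 - 2)*(-2))/(-92) + 6)**2 = ((0*(-2))*(-1/92) + 6)**2 = (0*(-1/92) + 6)**2 = (0 + 6)**2 = 6**2 = 36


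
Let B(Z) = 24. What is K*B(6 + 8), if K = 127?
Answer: 3048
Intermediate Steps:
K*B(6 + 8) = 127*24 = 3048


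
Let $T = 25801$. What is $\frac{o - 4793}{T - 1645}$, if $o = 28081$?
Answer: $\frac{5822}{6039} \approx 0.96407$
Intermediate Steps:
$\frac{o - 4793}{T - 1645} = \frac{28081 - 4793}{25801 - 1645} = \frac{23288}{24156} = 23288 \cdot \frac{1}{24156} = \frac{5822}{6039}$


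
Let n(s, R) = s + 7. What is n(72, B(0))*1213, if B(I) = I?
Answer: 95827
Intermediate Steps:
n(s, R) = 7 + s
n(72, B(0))*1213 = (7 + 72)*1213 = 79*1213 = 95827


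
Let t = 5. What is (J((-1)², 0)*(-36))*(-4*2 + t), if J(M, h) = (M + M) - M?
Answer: 108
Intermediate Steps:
J(M, h) = M (J(M, h) = 2*M - M = M)
(J((-1)², 0)*(-36))*(-4*2 + t) = ((-1)²*(-36))*(-4*2 + 5) = (1*(-36))*(-8 + 5) = -36*(-3) = 108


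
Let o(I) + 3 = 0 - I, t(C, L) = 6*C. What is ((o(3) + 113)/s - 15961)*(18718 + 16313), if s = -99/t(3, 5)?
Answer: -6157924335/11 ≈ -5.5981e+8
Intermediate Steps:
o(I) = -3 - I (o(I) = -3 + (0 - I) = -3 - I)
s = -11/2 (s = -99/(6*3) = -99/18 = -99*1/18 = -11/2 ≈ -5.5000)
((o(3) + 113)/s - 15961)*(18718 + 16313) = (((-3 - 1*3) + 113)/(-11/2) - 15961)*(18718 + 16313) = (-2*((-3 - 3) + 113)/11 - 15961)*35031 = (-2*(-6 + 113)/11 - 15961)*35031 = (-2/11*107 - 15961)*35031 = (-214/11 - 15961)*35031 = -175785/11*35031 = -6157924335/11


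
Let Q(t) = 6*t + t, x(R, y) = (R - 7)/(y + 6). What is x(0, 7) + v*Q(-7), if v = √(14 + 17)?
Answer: -7/13 - 49*√31 ≈ -273.36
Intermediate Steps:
x(R, y) = (-7 + R)/(6 + y)
Q(t) = 7*t
v = √31 ≈ 5.5678
x(0, 7) + v*Q(-7) = (-7 + 0)/(6 + 7) + √31*(7*(-7)) = -7/13 + √31*(-49) = (1/13)*(-7) - 49*√31 = -7/13 - 49*√31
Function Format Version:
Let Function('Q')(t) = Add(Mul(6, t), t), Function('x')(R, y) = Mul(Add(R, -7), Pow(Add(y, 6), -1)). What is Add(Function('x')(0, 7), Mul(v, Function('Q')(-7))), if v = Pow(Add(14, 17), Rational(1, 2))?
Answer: Add(Rational(-7, 13), Mul(-49, Pow(31, Rational(1, 2)))) ≈ -273.36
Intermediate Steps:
Function('x')(R, y) = Mul(Pow(Add(6, y), -1), Add(-7, R)) (Function('x')(R, y) = Mul(Add(-7, R), Pow(Add(6, y), -1)) = Mul(Pow(Add(6, y), -1), Add(-7, R)))
Function('Q')(t) = Mul(7, t)
v = Pow(31, Rational(1, 2)) ≈ 5.5678
Add(Function('x')(0, 7), Mul(v, Function('Q')(-7))) = Add(Mul(Pow(Add(6, 7), -1), Add(-7, 0)), Mul(Pow(31, Rational(1, 2)), Mul(7, -7))) = Add(Mul(Pow(13, -1), -7), Mul(Pow(31, Rational(1, 2)), -49)) = Add(Mul(Rational(1, 13), -7), Mul(-49, Pow(31, Rational(1, 2)))) = Add(Rational(-7, 13), Mul(-49, Pow(31, Rational(1, 2))))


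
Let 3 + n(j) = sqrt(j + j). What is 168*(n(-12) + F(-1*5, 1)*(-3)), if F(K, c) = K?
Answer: 2016 + 336*I*sqrt(6) ≈ 2016.0 + 823.03*I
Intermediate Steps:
n(j) = -3 + sqrt(2)*sqrt(j) (n(j) = -3 + sqrt(j + j) = -3 + sqrt(2*j) = -3 + sqrt(2)*sqrt(j))
168*(n(-12) + F(-1*5, 1)*(-3)) = 168*((-3 + sqrt(2)*sqrt(-12)) - 1*5*(-3)) = 168*((-3 + sqrt(2)*(2*I*sqrt(3))) - 5*(-3)) = 168*((-3 + 2*I*sqrt(6)) + 15) = 168*(12 + 2*I*sqrt(6)) = 2016 + 336*I*sqrt(6)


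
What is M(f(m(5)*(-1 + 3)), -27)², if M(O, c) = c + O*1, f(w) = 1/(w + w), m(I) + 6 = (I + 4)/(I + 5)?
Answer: 7612081/10404 ≈ 731.65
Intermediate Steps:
m(I) = -6 + (4 + I)/(5 + I) (m(I) = -6 + (I + 4)/(I + 5) = -6 + (4 + I)/(5 + I))
f(w) = 1/(2*w)
M(O, c) = O + c (M(O, c) = c + O = O + c)
M(f(m(5)*(-1 + 3)), -27)² = (1/(2*((((-26 - 5*5)/(5 + 5))*(-1 + 3)))) - 27)² = (1/(2*((((-26 - 25)/10)*2))) - 27)² = (1/(2*((((⅒)*(-51))*2))) - 27)² = (1/(2*((-51/10*2))) - 27)² = (1/(2*(-51/5)) - 27)² = ((½)*(-5/51) - 27)² = (-5/102 - 27)² = (-2759/102)² = 7612081/10404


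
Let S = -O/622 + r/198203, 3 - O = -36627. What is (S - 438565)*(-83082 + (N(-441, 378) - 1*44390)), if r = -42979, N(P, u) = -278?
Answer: 3454013407678412250/61641133 ≈ 5.6034e+10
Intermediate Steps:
O = 36630 (O = 3 - 1*(-36627) = 3 + 36627 = 36630)
S = -3643454414/61641133 (S = -1*36630/622 - 42979/198203 = -36630*1/622 - 42979*1/198203 = -18315/311 - 42979/198203 = -3643454414/61641133 ≈ -59.108)
(S - 438565)*(-83082 + (N(-441, 378) - 1*44390)) = (-3643454414/61641133 - 438565)*(-83082 + (-278 - 1*44390)) = -27037286948559*(-83082 + (-278 - 44390))/61641133 = -27037286948559*(-83082 - 44668)/61641133 = -27037286948559/61641133*(-127750) = 3454013407678412250/61641133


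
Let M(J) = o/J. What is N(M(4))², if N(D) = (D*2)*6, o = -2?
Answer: 36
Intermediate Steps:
M(J) = -2/J
N(D) = 12*D (N(D) = (2*D)*6 = 12*D)
N(M(4))² = (12*(-2/4))² = (12*(-2*¼))² = (12*(-½))² = (-6)² = 36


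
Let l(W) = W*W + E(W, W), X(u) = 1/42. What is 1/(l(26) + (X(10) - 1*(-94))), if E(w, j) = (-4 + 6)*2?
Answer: 42/32509 ≈ 0.0012919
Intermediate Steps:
E(w, j) = 4 (E(w, j) = 2*2 = 4)
X(u) = 1/42
l(W) = 4 + W² (l(W) = W*W + 4 = W² + 4 = 4 + W²)
1/(l(26) + (X(10) - 1*(-94))) = 1/((4 + 26²) + (1/42 - 1*(-94))) = 1/((4 + 676) + (1/42 + 94)) = 1/(680 + 3949/42) = 1/(32509/42) = 42/32509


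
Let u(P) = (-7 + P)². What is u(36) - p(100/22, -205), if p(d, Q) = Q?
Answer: 1046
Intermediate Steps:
u(36) - p(100/22, -205) = (-7 + 36)² - 1*(-205) = 29² + 205 = 841 + 205 = 1046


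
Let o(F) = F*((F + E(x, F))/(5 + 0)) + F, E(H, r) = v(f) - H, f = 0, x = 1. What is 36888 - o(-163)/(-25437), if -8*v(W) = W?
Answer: 1563875399/42395 ≈ 36888.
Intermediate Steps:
v(W) = -W/8
E(H, r) = -H (E(H, r) = -⅛*0 - H = 0 - H = -H)
o(F) = F + F*(-⅕ + F/5) (o(F) = F*((F - 1*1)/(5 + 0)) + F = F*((F - 1)/5) + F = F*((-1 + F)*(⅕)) + F = F*(-⅕ + F/5) + F = F + F*(-⅕ + F/5))
36888 - o(-163)/(-25437) = 36888 - (⅕)*(-163)*(4 - 163)/(-25437) = 36888 - (⅕)*(-163)*(-159)*(-1)/25437 = 36888 - 25917*(-1)/(5*25437) = 36888 - 1*(-8639/42395) = 36888 + 8639/42395 = 1563875399/42395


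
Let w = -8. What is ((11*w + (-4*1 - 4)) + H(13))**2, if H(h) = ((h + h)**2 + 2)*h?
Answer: 76003524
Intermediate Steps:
H(h) = h*(2 + 4*h**2) (H(h) = ((2*h)**2 + 2)*h = (4*h**2 + 2)*h = (2 + 4*h**2)*h = h*(2 + 4*h**2))
((11*w + (-4*1 - 4)) + H(13))**2 = ((11*(-8) + (-4*1 - 4)) + (2*13 + 4*13**3))**2 = ((-88 + (-4 - 4)) + (26 + 4*2197))**2 = ((-88 - 8) + (26 + 8788))**2 = (-96 + 8814)**2 = 8718**2 = 76003524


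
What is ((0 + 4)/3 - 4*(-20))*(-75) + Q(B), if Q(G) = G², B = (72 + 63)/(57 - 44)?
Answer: -1012675/169 ≈ -5992.2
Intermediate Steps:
B = 135/13 ≈ 10.385
((0 + 4)/3 - 4*(-20))*(-75) + Q(B) = ((0 + 4)/3 - 4*(-20))*(-75) + (135/13)² = ((⅓)*4 + 80)*(-75) + 18225/169 = (4/3 + 80)*(-75) + 18225/169 = (244/3)*(-75) + 18225/169 = -6100 + 18225/169 = -1012675/169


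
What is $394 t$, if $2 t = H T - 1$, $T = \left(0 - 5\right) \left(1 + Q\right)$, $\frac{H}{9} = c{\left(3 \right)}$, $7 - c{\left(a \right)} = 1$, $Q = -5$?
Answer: $212563$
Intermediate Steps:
$c{\left(a \right)} = 6$ ($c{\left(a \right)} = 7 - 1 = 6$)
$H = 54$ ($H = 9 \cdot 6 = 54$)
$T = 20$ ($T = \left(0 - 5\right) \left(1 - 5\right) = \left(-5\right) \left(-4\right) = 20$)
$t = \frac{1079}{2}$ ($t = \frac{54 \cdot 20 - 1}{2} = \frac{1080 - 1}{2} = \frac{1}{2} \cdot 1079 = \frac{1079}{2} \approx 539.5$)
$394 t = 394 \cdot \frac{1079}{2} = 212563$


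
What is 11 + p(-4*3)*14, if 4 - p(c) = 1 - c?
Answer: -115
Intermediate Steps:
p(c) = 3 + c (p(c) = 4 - (1 - c) = 4 + (-1 + c) = 3 + c)
11 + p(-4*3)*14 = 11 + (3 - 4*3)*14 = 11 + (3 - 12)*14 = 11 - 9*14 = 11 - 126 = -115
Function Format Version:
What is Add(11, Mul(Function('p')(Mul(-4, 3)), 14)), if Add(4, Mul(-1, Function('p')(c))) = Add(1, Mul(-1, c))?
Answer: -115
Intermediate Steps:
Function('p')(c) = Add(3, c) (Function('p')(c) = Add(4, Mul(-1, Add(1, Mul(-1, c)))) = Add(4, Add(-1, c)) = Add(3, c))
Add(11, Mul(Function('p')(Mul(-4, 3)), 14)) = Add(11, Mul(Add(3, Mul(-4, 3)), 14)) = Add(11, Mul(Add(3, -12), 14)) = Add(11, Mul(-9, 14)) = Add(11, -126) = -115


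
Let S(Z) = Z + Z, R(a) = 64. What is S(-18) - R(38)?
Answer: -100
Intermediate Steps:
S(Z) = 2*Z
S(-18) - R(38) = 2*(-18) - 1*64 = -36 - 64 = -100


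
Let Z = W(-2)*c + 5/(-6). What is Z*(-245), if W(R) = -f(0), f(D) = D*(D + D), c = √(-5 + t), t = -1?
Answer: 1225/6 ≈ 204.17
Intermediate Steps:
c = I*√6 (c = √(-5 - 1) = √(-6) = I*√6 ≈ 2.4495*I)
f(D) = 2*D² (f(D) = D*(2*D) = 2*D²)
W(R) = 0 (W(R) = -2*0² = -2*0 = -1*0 = 0)
Z = -⅚ (Z = 0*(I*√6) + 5/(-6) = 0 + 5*(-⅙) = 0 - ⅚ = -⅚ ≈ -0.83333)
Z*(-245) = -⅚*(-245) = 1225/6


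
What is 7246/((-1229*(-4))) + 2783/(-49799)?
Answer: 173581163/122405942 ≈ 1.4181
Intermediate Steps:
7246/((-1229*(-4))) + 2783/(-49799) = 7246/4916 + 2783*(-1/49799) = 7246*(1/4916) - 2783/49799 = 3623/2458 - 2783/49799 = 173581163/122405942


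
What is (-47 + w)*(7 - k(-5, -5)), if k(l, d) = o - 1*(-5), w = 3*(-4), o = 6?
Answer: 236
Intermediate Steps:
w = -12
k(l, d) = 11 (k(l, d) = 6 - 1*(-5) = 6 + 5 = 11)
(-47 + w)*(7 - k(-5, -5)) = (-47 - 12)*(7 - 1*11) = -59*(7 - 11) = -59*(-4) = 236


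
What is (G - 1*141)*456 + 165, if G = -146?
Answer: -130707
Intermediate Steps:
(G - 1*141)*456 + 165 = (-146 - 1*141)*456 + 165 = (-146 - 141)*456 + 165 = -287*456 + 165 = -130872 + 165 = -130707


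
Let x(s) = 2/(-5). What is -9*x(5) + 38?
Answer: 208/5 ≈ 41.600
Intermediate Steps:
x(s) = -⅖ (x(s) = 2*(-⅕) = -⅖)
-9*x(5) + 38 = -9*(-⅖) + 38 = 18/5 + 38 = 208/5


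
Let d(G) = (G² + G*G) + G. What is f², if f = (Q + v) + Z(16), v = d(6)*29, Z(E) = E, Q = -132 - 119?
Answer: 4108729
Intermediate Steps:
Q = -251
d(G) = G + 2*G² (d(G) = (G² + G²) + G = 2*G² + G = G + 2*G²)
v = 2262 (v = (6*(1 + 2*6))*29 = (6*(1 + 12))*29 = (6*13)*29 = 78*29 = 2262)
f = 2027 (f = (-251 + 2262) + 16 = 2011 + 16 = 2027)
f² = 2027² = 4108729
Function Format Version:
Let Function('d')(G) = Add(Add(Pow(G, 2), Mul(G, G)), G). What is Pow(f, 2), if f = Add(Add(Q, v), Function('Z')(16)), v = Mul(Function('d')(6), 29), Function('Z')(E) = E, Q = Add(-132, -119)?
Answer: 4108729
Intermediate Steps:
Q = -251
Function('d')(G) = Add(G, Mul(2, Pow(G, 2))) (Function('d')(G) = Add(Add(Pow(G, 2), Pow(G, 2)), G) = Add(Mul(2, Pow(G, 2)), G) = Add(G, Mul(2, Pow(G, 2))))
v = 2262 (v = Mul(Mul(6, Add(1, Mul(2, 6))), 29) = Mul(Mul(6, Add(1, 12)), 29) = Mul(Mul(6, 13), 29) = Mul(78, 29) = 2262)
f = 2027 (f = Add(Add(-251, 2262), 16) = Add(2011, 16) = 2027)
Pow(f, 2) = Pow(2027, 2) = 4108729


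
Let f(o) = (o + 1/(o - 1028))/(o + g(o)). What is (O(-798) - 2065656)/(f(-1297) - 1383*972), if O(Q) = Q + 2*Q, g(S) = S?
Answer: 6236256476250/4053696377137 ≈ 1.5384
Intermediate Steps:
f(o) = (o + 1/(-1028 + o))/(2*o) (f(o) = (o + 1/(o - 1028))/(o + o) = (o + 1/(-1028 + o))/((2*o)) = (o + 1/(-1028 + o))*(1/(2*o)) = (o + 1/(-1028 + o))/(2*o))
O(Q) = 3*Q
(O(-798) - 2065656)/(f(-1297) - 1383*972) = (3*(-798) - 2065656)/((½)*(1 + (-1297)² - 1028*(-1297))/(-1297*(-1028 - 1297)) - 1383*972) = (-2394 - 2065656)/((½)*(-1/1297)*(1 + 1682209 + 1333316)/(-2325) - 1344276) = -2068050/((½)*(-1/1297)*(-1/2325)*3015526 - 1344276) = -2068050/(1507763/3015525 - 1344276) = -2068050/(-4053696377137/3015525) = -2068050*(-3015525/4053696377137) = 6236256476250/4053696377137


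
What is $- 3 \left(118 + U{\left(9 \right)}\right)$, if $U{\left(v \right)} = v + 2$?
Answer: $-387$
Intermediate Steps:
$U{\left(v \right)} = 2 + v$
$- 3 \left(118 + U{\left(9 \right)}\right) = - 3 \left(118 + \left(2 + 9\right)\right) = - 3 \left(118 + 11\right) = \left(-3\right) 129 = -387$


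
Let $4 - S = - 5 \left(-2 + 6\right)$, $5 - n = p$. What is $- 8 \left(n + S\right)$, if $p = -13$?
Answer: $-336$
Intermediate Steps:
$n = 18$ ($n = 5 - -13 = 5 + 13 = 18$)
$S = 24$ ($S = 4 - - 5 \left(-2 + 6\right) = 4 - \left(-5\right) 4 = 4 - -20 = 4 + 20 = 24$)
$- 8 \left(n + S\right) = - 8 \left(18 + 24\right) = \left(-8\right) 42 = -336$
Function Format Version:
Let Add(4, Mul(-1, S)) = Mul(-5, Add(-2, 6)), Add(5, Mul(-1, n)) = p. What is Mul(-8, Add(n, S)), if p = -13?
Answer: -336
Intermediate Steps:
n = 18 (n = Add(5, Mul(-1, -13)) = Add(5, 13) = 18)
S = 24 (S = Add(4, Mul(-1, Mul(-5, Add(-2, 6)))) = Add(4, Mul(-1, Mul(-5, 4))) = Add(4, Mul(-1, -20)) = Add(4, 20) = 24)
Mul(-8, Add(n, S)) = Mul(-8, Add(18, 24)) = Mul(-8, 42) = -336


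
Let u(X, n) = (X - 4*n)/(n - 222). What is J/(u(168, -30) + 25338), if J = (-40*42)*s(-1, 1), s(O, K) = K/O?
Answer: 5880/88679 ≈ 0.066307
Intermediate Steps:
u(X, n) = (X - 4*n)/(-222 + n)
J = 1680 (J = (-40*42)*(1/(-1)) = -1680*(-1) = 1680)
J/(u(168, -30) + 25338) = 1680/((168 - 4*(-30))/(-222 - 30) + 25338) = 1680/((168 + 120)/(-252) + 25338) = 1680/(-1/252*288 + 25338) = 1680/(-8/7 + 25338) = 1680/(177358/7) = 1680*(7/177358) = 5880/88679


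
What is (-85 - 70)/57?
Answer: -155/57 ≈ -2.7193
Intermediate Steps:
(-85 - 70)/57 = (1/57)*(-155) = -155/57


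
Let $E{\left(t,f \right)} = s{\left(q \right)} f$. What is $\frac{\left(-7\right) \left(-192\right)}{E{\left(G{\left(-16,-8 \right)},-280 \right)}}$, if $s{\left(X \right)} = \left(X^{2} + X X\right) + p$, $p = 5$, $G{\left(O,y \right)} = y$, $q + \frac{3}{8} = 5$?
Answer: $- \frac{768}{7645} \approx -0.10046$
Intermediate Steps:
$q = \frac{37}{8}$ ($q = - \frac{3}{8} + 5 = \frac{37}{8} \approx 4.625$)
$s{\left(X \right)} = 5 + 2 X^{2}$ ($s{\left(X \right)} = \left(X^{2} + X X\right) + 5 = \left(X^{2} + X^{2}\right) + 5 = 2 X^{2} + 5 = 5 + 2 X^{2}$)
$E{\left(t,f \right)} = \frac{1529 f}{32}$ ($E{\left(t,f \right)} = \left(5 + 2 \left(\frac{37}{8}\right)^{2}\right) f = \left(5 + 2 \cdot \frac{1369}{64}\right) f = \left(5 + \frac{1369}{32}\right) f = \frac{1529 f}{32}$)
$\frac{\left(-7\right) \left(-192\right)}{E{\left(G{\left(-16,-8 \right)},-280 \right)}} = \frac{\left(-7\right) \left(-192\right)}{\frac{1529}{32} \left(-280\right)} = \frac{1344}{- \frac{53515}{4}} = 1344 \left(- \frac{4}{53515}\right) = - \frac{768}{7645}$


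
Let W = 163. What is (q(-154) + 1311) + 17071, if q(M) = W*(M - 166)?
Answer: -33778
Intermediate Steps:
q(M) = -27058 + 163*M (q(M) = 163*(M - 166) = 163*(-166 + M) = -27058 + 163*M)
(q(-154) + 1311) + 17071 = ((-27058 + 163*(-154)) + 1311) + 17071 = ((-27058 - 25102) + 1311) + 17071 = (-52160 + 1311) + 17071 = -50849 + 17071 = -33778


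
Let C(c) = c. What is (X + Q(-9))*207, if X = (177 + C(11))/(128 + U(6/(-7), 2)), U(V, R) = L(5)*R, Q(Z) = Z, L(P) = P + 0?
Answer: -1581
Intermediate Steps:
L(P) = P
U(V, R) = 5*R
X = 94/69 (X = (177 + 11)/(128 + 5*2) = 188/(128 + 10) = 188/138 = 188*(1/138) = 94/69 ≈ 1.3623)
(X + Q(-9))*207 = (94/69 - 9)*207 = -527/69*207 = -1581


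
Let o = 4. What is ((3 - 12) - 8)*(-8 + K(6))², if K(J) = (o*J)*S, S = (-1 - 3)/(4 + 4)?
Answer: -6800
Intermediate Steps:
S = -½ (S = -4/8 = -4*⅛ = -½ ≈ -0.50000)
K(J) = -2*J (K(J) = (4*J)*(-½) = -2*J)
((3 - 12) - 8)*(-8 + K(6))² = ((3 - 12) - 8)*(-8 - 2*6)² = (-9 - 8)*(-8 - 12)² = -17*(-20)² = -17*400 = -6800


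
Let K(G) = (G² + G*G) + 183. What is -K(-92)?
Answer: -17111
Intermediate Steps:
K(G) = 183 + 2*G² (K(G) = (G² + G²) + 183 = 2*G² + 183 = 183 + 2*G²)
-K(-92) = -(183 + 2*(-92)²) = -(183 + 2*8464) = -(183 + 16928) = -1*17111 = -17111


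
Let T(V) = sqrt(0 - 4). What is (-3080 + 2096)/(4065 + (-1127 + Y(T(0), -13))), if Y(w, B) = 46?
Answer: -123/373 ≈ -0.32976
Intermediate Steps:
T(V) = 2*I (T(V) = sqrt(-4) = 2*I)
(-3080 + 2096)/(4065 + (-1127 + Y(T(0), -13))) = (-3080 + 2096)/(4065 + (-1127 + 46)) = -984/(4065 - 1081) = -984/2984 = -984*1/2984 = -123/373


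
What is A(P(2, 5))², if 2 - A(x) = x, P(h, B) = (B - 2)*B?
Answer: 169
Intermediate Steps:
P(h, B) = B*(-2 + B) (P(h, B) = (-2 + B)*B = B*(-2 + B))
A(x) = 2 - x
A(P(2, 5))² = (2 - 5*(-2 + 5))² = (2 - 5*3)² = (2 - 1*15)² = (2 - 15)² = (-13)² = 169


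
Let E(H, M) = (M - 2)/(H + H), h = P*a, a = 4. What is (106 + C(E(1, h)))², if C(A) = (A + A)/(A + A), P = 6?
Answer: 11449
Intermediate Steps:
h = 24 (h = 6*4 = 24)
E(H, M) = (-2 + M)/(2*H) (E(H, M) = (-2 + M)/((2*H)) = (-2 + M)*(1/(2*H)) = (-2 + M)/(2*H))
C(A) = 1 (C(A) = (2*A)/((2*A)) = (2*A)*(1/(2*A)) = 1)
(106 + C(E(1, h)))² = (106 + 1)² = 107² = 11449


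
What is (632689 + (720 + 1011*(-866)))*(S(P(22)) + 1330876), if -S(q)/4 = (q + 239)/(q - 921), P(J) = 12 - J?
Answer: -15789169192696/49 ≈ -3.2223e+11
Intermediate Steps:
S(q) = -4*(239 + q)/(-921 + q) (S(q) = -4*(q + 239)/(q - 921) = -4*(239 + q)/(-921 + q))
(632689 + (720 + 1011*(-866)))*(S(P(22)) + 1330876) = (632689 + (720 + 1011*(-866)))*(4*(-239 - (12 - 1*22))/(-921 + (12 - 1*22)) + 1330876) = (632689 + (720 - 875526))*(4*(-239 - (12 - 22))/(-921 + (12 - 22)) + 1330876) = (632689 - 874806)*(4*(-239 - 1*(-10))/(-921 - 10) + 1330876) = -242117*(4*(-239 + 10)/(-931) + 1330876) = -242117*(4*(-1/931)*(-229) + 1330876) = -242117*(916/931 + 1330876) = -242117*1239046472/931 = -15789169192696/49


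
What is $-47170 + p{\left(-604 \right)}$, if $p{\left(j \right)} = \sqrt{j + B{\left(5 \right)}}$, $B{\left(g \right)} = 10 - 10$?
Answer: $-47170 + 2 i \sqrt{151} \approx -47170.0 + 24.576 i$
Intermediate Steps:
$B{\left(g \right)} = 0$ ($B{\left(g \right)} = 10 - 10 = 0$)
$p{\left(j \right)} = \sqrt{j}$ ($p{\left(j \right)} = \sqrt{j + 0} = \sqrt{j}$)
$-47170 + p{\left(-604 \right)} = -47170 + \sqrt{-604} = -47170 + 2 i \sqrt{151}$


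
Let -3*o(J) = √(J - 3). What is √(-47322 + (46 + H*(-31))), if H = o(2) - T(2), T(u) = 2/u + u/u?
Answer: √(-424926 + 93*I)/3 ≈ 0.023778 + 217.29*I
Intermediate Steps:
T(u) = 1 + 2/u (T(u) = 2/u + 1 = 1 + 2/u)
o(J) = -√(-3 + J)/3 (o(J) = -√(J - 3)/3 = -√(-3 + J)/3)
H = -2 - I/3 (H = -√(-3 + 2)/3 - (2 + 2)/2 = -I/3 - 4/2 = -I/3 - 1*2 = -I/3 - 2 = -2 - I/3 ≈ -2.0 - 0.33333*I)
√(-47322 + (46 + H*(-31))) = √(-47322 + (46 + (-2 - I/3)*(-31))) = √(-47322 + (46 + (62 + 31*I/3))) = √(-47322 + (108 + 31*I/3)) = √(-47214 + 31*I/3)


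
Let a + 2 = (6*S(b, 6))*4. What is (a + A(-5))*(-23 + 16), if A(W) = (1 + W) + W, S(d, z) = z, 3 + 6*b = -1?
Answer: -931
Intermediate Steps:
b = -⅔ (b = -½ + (⅙)*(-1) = -½ - ⅙ = -⅔ ≈ -0.66667)
A(W) = 1 + 2*W
a = 142 (a = -2 + (6*6)*4 = -2 + 36*4 = -2 + 144 = 142)
(a + A(-5))*(-23 + 16) = (142 + (1 + 2*(-5)))*(-23 + 16) = (142 + (1 - 10))*(-7) = (142 - 9)*(-7) = 133*(-7) = -931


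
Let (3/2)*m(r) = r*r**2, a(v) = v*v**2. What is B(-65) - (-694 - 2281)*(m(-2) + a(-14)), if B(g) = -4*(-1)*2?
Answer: -24537776/3 ≈ -8.1793e+6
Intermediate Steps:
a(v) = v**3
m(r) = 2*r**3/3 (m(r) = 2*(r*r**2)/3 = 2*r**3/3)
B(g) = 8 (B(g) = 4*2 = 8)
B(-65) - (-694 - 2281)*(m(-2) + a(-14)) = 8 - (-694 - 2281)*((2/3)*(-2)**3 + (-14)**3) = 8 - (-2975)*((2/3)*(-8) - 2744) = 8 - (-2975)*(-16/3 - 2744) = 8 - (-2975)*(-8248)/3 = 8 - 1*24537800/3 = 8 - 24537800/3 = -24537776/3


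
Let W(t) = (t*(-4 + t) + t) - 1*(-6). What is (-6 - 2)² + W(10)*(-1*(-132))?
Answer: 10096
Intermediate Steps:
W(t) = 6 + t + t*(-4 + t) (W(t) = (t + t*(-4 + t)) + 6 = 6 + t + t*(-4 + t))
(-6 - 2)² + W(10)*(-1*(-132)) = (-6 - 2)² + (6 + 10² - 3*10)*(-1*(-132)) = (-8)² + (6 + 100 - 30)*132 = 64 + 76*132 = 64 + 10032 = 10096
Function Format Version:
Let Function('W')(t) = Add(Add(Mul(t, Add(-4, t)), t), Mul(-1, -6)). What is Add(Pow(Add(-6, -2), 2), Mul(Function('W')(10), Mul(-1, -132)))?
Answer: 10096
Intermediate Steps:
Function('W')(t) = Add(6, t, Mul(t, Add(-4, t))) (Function('W')(t) = Add(Add(t, Mul(t, Add(-4, t))), 6) = Add(6, t, Mul(t, Add(-4, t))))
Add(Pow(Add(-6, -2), 2), Mul(Function('W')(10), Mul(-1, -132))) = Add(Pow(Add(-6, -2), 2), Mul(Add(6, Pow(10, 2), Mul(-3, 10)), Mul(-1, -132))) = Add(Pow(-8, 2), Mul(Add(6, 100, -30), 132)) = Add(64, Mul(76, 132)) = Add(64, 10032) = 10096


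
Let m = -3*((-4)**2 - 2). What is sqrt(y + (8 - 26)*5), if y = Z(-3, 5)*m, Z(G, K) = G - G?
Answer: 3*I*sqrt(10) ≈ 9.4868*I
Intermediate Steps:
Z(G, K) = 0
m = -42 (m = -3*(16 - 2) = -3*14 = -42)
y = 0 (y = 0*(-42) = 0)
sqrt(y + (8 - 26)*5) = sqrt(0 + (8 - 26)*5) = sqrt(0 - 18*5) = sqrt(0 - 90) = sqrt(-90) = 3*I*sqrt(10)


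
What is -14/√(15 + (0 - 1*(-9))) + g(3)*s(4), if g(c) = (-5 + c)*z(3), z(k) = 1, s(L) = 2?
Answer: -4 - 7*√6/6 ≈ -6.8577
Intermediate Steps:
g(c) = -5 + c (g(c) = (-5 + c)*1 = -5 + c)
-14/√(15 + (0 - 1*(-9))) + g(3)*s(4) = -14/√(15 + (0 - 1*(-9))) + (-5 + 3)*2 = -14/√(15 + (0 + 9)) - 2*2 = -14/√(15 + 9) - 4 = -14*√6/12 - 4 = -7*√6/6 - 4 = -4 - 7*√6/6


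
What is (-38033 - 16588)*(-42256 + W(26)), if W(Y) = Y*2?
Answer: 2305224684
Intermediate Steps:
W(Y) = 2*Y
(-38033 - 16588)*(-42256 + W(26)) = (-38033 - 16588)*(-42256 + 2*26) = -54621*(-42256 + 52) = -54621*(-42204) = 2305224684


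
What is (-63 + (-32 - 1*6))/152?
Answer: -101/152 ≈ -0.66447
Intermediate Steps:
(-63 + (-32 - 1*6))/152 = (-63 + (-32 - 6))*(1/152) = (-63 - 38)*(1/152) = -101*1/152 = -101/152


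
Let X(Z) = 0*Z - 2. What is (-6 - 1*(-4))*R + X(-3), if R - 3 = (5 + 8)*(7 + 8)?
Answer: -398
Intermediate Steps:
X(Z) = -2 (X(Z) = 0 - 2 = -2)
R = 198 (R = 3 + (5 + 8)*(7 + 8) = 3 + 13*15 = 3 + 195 = 198)
(-6 - 1*(-4))*R + X(-3) = (-6 - 1*(-4))*198 - 2 = (-6 + 4)*198 - 2 = -2*198 - 2 = -396 - 2 = -398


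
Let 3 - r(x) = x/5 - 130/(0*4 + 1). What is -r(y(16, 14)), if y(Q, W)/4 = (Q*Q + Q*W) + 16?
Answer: 1319/5 ≈ 263.80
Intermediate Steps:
y(Q, W) = 64 + 4*Q² + 4*Q*W (y(Q, W) = 4*((Q*Q + Q*W) + 16) = 4*((Q² + Q*W) + 16) = 4*(16 + Q² + Q*W) = 64 + 4*Q² + 4*Q*W)
r(x) = 133 - x/5 (r(x) = 3 - (x/5 - 130/(0*4 + 1)) = 3 - (x*(⅕) - 130/(0 + 1)) = 3 - (x/5 - 130/1) = 3 - (x/5 - 130*1) = 3 - (x/5 - 130) = 3 - (-130 + x/5) = 3 + (130 - x/5) = 133 - x/5)
-r(y(16, 14)) = -(133 - (64 + 4*16² + 4*16*14)/5) = -(133 - (64 + 4*256 + 896)/5) = -(133 - (64 + 1024 + 896)/5) = -(133 - ⅕*1984) = -(133 - 1984/5) = -1*(-1319/5) = 1319/5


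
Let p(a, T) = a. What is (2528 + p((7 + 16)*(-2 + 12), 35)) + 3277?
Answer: 6035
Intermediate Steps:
(2528 + p((7 + 16)*(-2 + 12), 35)) + 3277 = (2528 + (7 + 16)*(-2 + 12)) + 3277 = (2528 + 23*10) + 3277 = (2528 + 230) + 3277 = 2758 + 3277 = 6035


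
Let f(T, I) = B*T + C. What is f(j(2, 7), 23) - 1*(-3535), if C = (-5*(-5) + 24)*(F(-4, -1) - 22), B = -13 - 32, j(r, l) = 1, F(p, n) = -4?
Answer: 2216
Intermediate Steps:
B = -45
C = -1274 (C = (-5*(-5) + 24)*(-4 - 22) = (25 + 24)*(-26) = 49*(-26) = -1274)
f(T, I) = -1274 - 45*T (f(T, I) = -45*T - 1274 = -1274 - 45*T)
f(j(2, 7), 23) - 1*(-3535) = (-1274 - 45*1) - 1*(-3535) = (-1274 - 45) + 3535 = -1319 + 3535 = 2216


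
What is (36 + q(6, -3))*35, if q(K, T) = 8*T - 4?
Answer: 280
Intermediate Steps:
q(K, T) = -4 + 8*T
(36 + q(6, -3))*35 = (36 + (-4 + 8*(-3)))*35 = (36 + (-4 - 24))*35 = (36 - 28)*35 = 8*35 = 280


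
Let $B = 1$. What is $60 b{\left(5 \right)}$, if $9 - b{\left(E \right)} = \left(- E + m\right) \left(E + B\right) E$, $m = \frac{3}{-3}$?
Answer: $11340$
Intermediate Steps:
$m = -1$ ($m = 3 \left(- \frac{1}{3}\right) = -1$)
$b{\left(E \right)} = 9 - E \left(1 + E\right) \left(-1 - E\right)$ ($b{\left(E \right)} = 9 - \left(- E - 1\right) \left(E + 1\right) E = 9 - \left(-1 - E\right) \left(1 + E\right) E = 9 - \left(-1 - E\right) E \left(1 + E\right) = 9 - E \left(1 + E\right) \left(-1 - E\right)$)
$60 b{\left(5 \right)} = 60 \left(9 + 5 + 5^{3} + 2 \cdot 5^{2}\right) = 60 \left(9 + 5 + 125 + 2 \cdot 25\right) = 60 \left(9 + 5 + 125 + 50\right) = 60 \cdot 189 = 11340$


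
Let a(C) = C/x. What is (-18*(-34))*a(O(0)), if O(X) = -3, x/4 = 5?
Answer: -459/5 ≈ -91.800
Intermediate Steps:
x = 20 (x = 4*5 = 20)
a(C) = C/20
(-18*(-34))*a(O(0)) = (-18*(-34))*((1/20)*(-3)) = 612*(-3/20) = -459/5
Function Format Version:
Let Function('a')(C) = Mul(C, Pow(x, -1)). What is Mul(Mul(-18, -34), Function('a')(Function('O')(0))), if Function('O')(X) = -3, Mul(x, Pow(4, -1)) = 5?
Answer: Rational(-459, 5) ≈ -91.800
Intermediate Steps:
x = 20 (x = Mul(4, 5) = 20)
Function('a')(C) = Mul(Rational(1, 20), C) (Function('a')(C) = Mul(C, Pow(20, -1)) = Mul(C, Rational(1, 20)) = Mul(Rational(1, 20), C))
Mul(Mul(-18, -34), Function('a')(Function('O')(0))) = Mul(Mul(-18, -34), Mul(Rational(1, 20), -3)) = Mul(612, Rational(-3, 20)) = Rational(-459, 5)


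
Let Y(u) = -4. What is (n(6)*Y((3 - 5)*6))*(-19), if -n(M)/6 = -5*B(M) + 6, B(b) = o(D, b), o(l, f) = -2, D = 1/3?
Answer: -7296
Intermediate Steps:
D = ⅓ ≈ 0.33333
B(b) = -2
n(M) = -96 (n(M) = -6*(-5*(-2) + 6) = -6*(10 + 6) = -6*16 = -96)
(n(6)*Y((3 - 5)*6))*(-19) = -96*(-4)*(-19) = 384*(-19) = -7296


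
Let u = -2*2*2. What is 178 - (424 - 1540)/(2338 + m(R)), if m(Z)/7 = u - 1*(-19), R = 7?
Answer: 143662/805 ≈ 178.46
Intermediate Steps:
u = -8 (u = -4*2 = -8)
m(Z) = 77 (m(Z) = 7*(-8 - 1*(-19)) = 7*(-8 + 19) = 7*11 = 77)
178 - (424 - 1540)/(2338 + m(R)) = 178 - (424 - 1540)/(2338 + 77) = 178 - (-1116)/2415 = 178 - 1*(-372/805) = 178 + 372/805 = 143662/805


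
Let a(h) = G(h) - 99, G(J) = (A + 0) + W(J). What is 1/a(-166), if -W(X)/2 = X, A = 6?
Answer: 1/239 ≈ 0.0041841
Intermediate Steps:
W(X) = -2*X
G(J) = 6 - 2*J (G(J) = (6 + 0) - 2*J = 6 - 2*J)
a(h) = -93 - 2*h (a(h) = (6 - 2*h) - 99 = -93 - 2*h)
1/a(-166) = 1/(-93 - 2*(-166)) = 1/(-93 + 332) = 1/239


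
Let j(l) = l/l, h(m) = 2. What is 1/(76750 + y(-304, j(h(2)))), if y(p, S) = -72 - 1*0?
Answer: 1/76678 ≈ 1.3042e-5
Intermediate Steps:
j(l) = 1
y(p, S) = -72 (y(p, S) = -72 + 0 = -72)
1/(76750 + y(-304, j(h(2)))) = 1/(76750 - 72) = 1/76678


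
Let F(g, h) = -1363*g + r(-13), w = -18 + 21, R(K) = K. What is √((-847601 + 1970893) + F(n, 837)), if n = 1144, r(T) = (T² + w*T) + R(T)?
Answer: I*√435863 ≈ 660.2*I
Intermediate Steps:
w = 3
r(T) = T² + 4*T (r(T) = (T² + 3*T) + T = T² + 4*T)
F(g, h) = 117 - 1363*g (F(g, h) = -1363*g - 13*(4 - 13) = -1363*g - 13*(-9) = -1363*g + 117 = 117 - 1363*g)
√((-847601 + 1970893) + F(n, 837)) = √((-847601 + 1970893) + (117 - 1363*1144)) = √(1123292 + (117 - 1559272)) = √(1123292 - 1559155) = √(-435863) = I*√435863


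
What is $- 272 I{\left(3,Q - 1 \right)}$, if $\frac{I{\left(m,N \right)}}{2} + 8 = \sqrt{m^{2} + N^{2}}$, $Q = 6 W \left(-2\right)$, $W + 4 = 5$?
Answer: $4352 - 544 \sqrt{178} \approx -2905.9$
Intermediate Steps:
$W = 1$ ($W = -4 + 5 = 1$)
$Q = -12$ ($Q = 6 \cdot 1 \left(-2\right) = 6 \left(-2\right) = -12$)
$I{\left(m,N \right)} = -16 + 2 \sqrt{N^{2} + m^{2}}$ ($I{\left(m,N \right)} = -16 + 2 \sqrt{m^{2} + N^{2}} = -16 + 2 \sqrt{N^{2} + m^{2}}$)
$- 272 I{\left(3,Q - 1 \right)} = - 272 \left(-16 + 2 \sqrt{\left(-12 - 1\right)^{2} + 3^{2}}\right) = - 272 \left(-16 + 2 \sqrt{\left(-13\right)^{2} + 9}\right) = - 272 \left(-16 + 2 \sqrt{169 + 9}\right) = - 272 \left(-16 + 2 \sqrt{178}\right) = 4352 - 544 \sqrt{178}$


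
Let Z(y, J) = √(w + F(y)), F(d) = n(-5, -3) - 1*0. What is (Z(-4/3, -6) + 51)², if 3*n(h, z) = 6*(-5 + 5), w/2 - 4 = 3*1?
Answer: (51 + √14)² ≈ 2996.6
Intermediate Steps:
w = 14 (w = 8 + 2*(3*1) = 8 + 2*3 = 8 + 6 = 14)
n(h, z) = 0 (n(h, z) = (6*(-5 + 5))/3 = (6*0)/3 = (⅓)*0 = 0)
F(d) = 0 (F(d) = 0 - 1*0 = 0 + 0 = 0)
Z(y, J) = √14 (Z(y, J) = √(14 + 0) = √14)
(Z(-4/3, -6) + 51)² = (√14 + 51)² = (51 + √14)²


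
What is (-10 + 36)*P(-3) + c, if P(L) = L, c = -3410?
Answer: -3488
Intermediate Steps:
(-10 + 36)*P(-3) + c = (-10 + 36)*(-3) - 3410 = 26*(-3) - 3410 = -78 - 3410 = -3488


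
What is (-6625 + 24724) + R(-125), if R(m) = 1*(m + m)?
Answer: 17849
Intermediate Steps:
R(m) = 2*m (R(m) = 1*(2*m) = 2*m)
(-6625 + 24724) + R(-125) = (-6625 + 24724) + 2*(-125) = 18099 - 250 = 17849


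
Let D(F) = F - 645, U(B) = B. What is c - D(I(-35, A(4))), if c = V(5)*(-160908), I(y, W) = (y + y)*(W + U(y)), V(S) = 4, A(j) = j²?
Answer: -644317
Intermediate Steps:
I(y, W) = 2*y*(W + y) (I(y, W) = (y + y)*(W + y) = (2*y)*(W + y) = 2*y*(W + y))
D(F) = -645 + F
c = -643632 (c = 4*(-160908) = -643632)
c - D(I(-35, A(4))) = -643632 - (-645 + 2*(-35)*(4² - 35)) = -643632 - (-645 + 2*(-35)*(16 - 35)) = -643632 - (-645 + 2*(-35)*(-19)) = -643632 - (-645 + 1330) = -643632 - 1*685 = -643632 - 685 = -644317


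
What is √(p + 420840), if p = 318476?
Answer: 2*√184829 ≈ 859.83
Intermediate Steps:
√(p + 420840) = √(318476 + 420840) = √739316 = 2*√184829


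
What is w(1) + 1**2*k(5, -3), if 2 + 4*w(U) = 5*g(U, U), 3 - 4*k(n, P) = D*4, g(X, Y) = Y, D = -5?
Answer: 13/2 ≈ 6.5000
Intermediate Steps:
k(n, P) = 23/4 (k(n, P) = 3/4 - (-5)*4/4 = 3/4 - 1/4*(-20) = 3/4 + 5 = 23/4)
w(U) = -1/2 + 5*U/4 (w(U) = -1/2 + (5*U)/4 = -1/2 + 5*U/4)
w(1) + 1**2*k(5, -3) = (-1/2 + (5/4)*1) + 1**2*(23/4) = (-1/2 + 5/4) + 1*(23/4) = 3/4 + 23/4 = 13/2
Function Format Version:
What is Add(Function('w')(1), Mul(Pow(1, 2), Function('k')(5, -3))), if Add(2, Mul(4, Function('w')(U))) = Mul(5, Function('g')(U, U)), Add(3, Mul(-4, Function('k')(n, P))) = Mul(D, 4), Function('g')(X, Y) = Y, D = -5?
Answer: Rational(13, 2) ≈ 6.5000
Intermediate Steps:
Function('k')(n, P) = Rational(23, 4) (Function('k')(n, P) = Add(Rational(3, 4), Mul(Rational(-1, 4), Mul(-5, 4))) = Add(Rational(3, 4), Mul(Rational(-1, 4), -20)) = Add(Rational(3, 4), 5) = Rational(23, 4))
Function('w')(U) = Add(Rational(-1, 2), Mul(Rational(5, 4), U)) (Function('w')(U) = Add(Rational(-1, 2), Mul(Rational(1, 4), Mul(5, U))) = Add(Rational(-1, 2), Mul(Rational(5, 4), U)))
Add(Function('w')(1), Mul(Pow(1, 2), Function('k')(5, -3))) = Add(Add(Rational(-1, 2), Mul(Rational(5, 4), 1)), Mul(Pow(1, 2), Rational(23, 4))) = Add(Add(Rational(-1, 2), Rational(5, 4)), Mul(1, Rational(23, 4))) = Add(Rational(3, 4), Rational(23, 4)) = Rational(13, 2)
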